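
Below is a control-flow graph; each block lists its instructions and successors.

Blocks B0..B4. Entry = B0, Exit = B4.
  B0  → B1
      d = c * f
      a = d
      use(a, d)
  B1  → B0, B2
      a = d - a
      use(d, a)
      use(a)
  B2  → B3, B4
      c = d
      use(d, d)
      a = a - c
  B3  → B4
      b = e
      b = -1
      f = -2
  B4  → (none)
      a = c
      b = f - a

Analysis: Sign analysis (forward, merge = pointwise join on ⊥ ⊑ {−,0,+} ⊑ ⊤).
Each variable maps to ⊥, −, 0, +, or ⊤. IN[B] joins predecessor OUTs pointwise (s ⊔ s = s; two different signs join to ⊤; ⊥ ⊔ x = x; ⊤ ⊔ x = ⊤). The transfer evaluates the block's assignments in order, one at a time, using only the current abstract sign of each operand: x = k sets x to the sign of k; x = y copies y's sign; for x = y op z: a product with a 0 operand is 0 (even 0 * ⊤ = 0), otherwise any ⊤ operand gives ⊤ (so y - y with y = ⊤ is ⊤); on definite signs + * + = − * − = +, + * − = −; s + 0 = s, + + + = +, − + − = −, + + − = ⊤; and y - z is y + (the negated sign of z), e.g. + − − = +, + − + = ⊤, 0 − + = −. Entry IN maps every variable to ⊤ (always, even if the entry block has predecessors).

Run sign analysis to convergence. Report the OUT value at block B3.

Answer: {a: ⊤, b: -, c: ⊤, d: ⊤, e: ⊤, f: -}

Trace:
Converged values:
  B0:  IN=(all ⊤)  OUT=(all ⊤)
  B1:  IN=(all ⊤)  OUT=(all ⊤)
  B2:  IN=(all ⊤)  OUT=(all ⊤)
  B3:  IN=(all ⊤)  OUT={b:-, f:-; rest ⊤}
  B4:  IN=(all ⊤)  OUT=(all ⊤)

Merge at B3: IN[B3] = OUT[B2] = {a: ⊤, b: ⊤, c: ⊤, d: ⊤, e: ⊤, f: ⊤}
Applying B3's transfer function to that IN value gives OUT[B3] (row B3 above).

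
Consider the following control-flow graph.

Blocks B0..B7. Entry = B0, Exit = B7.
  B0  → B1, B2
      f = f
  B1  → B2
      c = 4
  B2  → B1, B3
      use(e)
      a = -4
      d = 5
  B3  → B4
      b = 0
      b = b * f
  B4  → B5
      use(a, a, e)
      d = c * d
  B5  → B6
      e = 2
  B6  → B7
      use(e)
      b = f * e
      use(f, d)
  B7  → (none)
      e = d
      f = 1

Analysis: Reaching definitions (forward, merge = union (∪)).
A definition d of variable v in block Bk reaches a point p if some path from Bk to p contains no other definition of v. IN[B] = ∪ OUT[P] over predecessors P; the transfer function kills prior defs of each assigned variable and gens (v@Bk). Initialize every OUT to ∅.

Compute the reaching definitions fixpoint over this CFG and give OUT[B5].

Fixpoint table:
  B0: | IN={} | OUT={f@B0}
  B1: | IN={a@B2, c@B1, d@B2, f@B0} | OUT={a@B2, c@B1, d@B2, f@B0}
  B2: | IN={a@B2, c@B1, d@B2, f@B0} | OUT={a@B2, c@B1, d@B2, f@B0}
  B3: | IN={a@B2, c@B1, d@B2, f@B0} | OUT={a@B2, b@B3, c@B1, d@B2, f@B0}
  B4: | IN={a@B2, b@B3, c@B1, d@B2, f@B0} | OUT={a@B2, b@B3, c@B1, d@B4, f@B0}
  B5: | IN={a@B2, b@B3, c@B1, d@B4, f@B0} | OUT={a@B2, b@B3, c@B1, d@B4, e@B5, f@B0}
  B6: | IN={a@B2, b@B3, c@B1, d@B4, e@B5, f@B0} | OUT={a@B2, b@B6, c@B1, d@B4, e@B5, f@B0}
  B7: | IN={a@B2, b@B6, c@B1, d@B4, e@B5, f@B0} | OUT={a@B2, b@B6, c@B1, d@B4, e@B7, f@B7}

Merge at B5: IN[B5] = OUT[B4] = {a@B2, b@B3, c@B1, d@B4, f@B0}
Applying B5's transfer function to that IN value gives OUT[B5] (row B5 above).

Answer: {a@B2, b@B3, c@B1, d@B4, e@B5, f@B0}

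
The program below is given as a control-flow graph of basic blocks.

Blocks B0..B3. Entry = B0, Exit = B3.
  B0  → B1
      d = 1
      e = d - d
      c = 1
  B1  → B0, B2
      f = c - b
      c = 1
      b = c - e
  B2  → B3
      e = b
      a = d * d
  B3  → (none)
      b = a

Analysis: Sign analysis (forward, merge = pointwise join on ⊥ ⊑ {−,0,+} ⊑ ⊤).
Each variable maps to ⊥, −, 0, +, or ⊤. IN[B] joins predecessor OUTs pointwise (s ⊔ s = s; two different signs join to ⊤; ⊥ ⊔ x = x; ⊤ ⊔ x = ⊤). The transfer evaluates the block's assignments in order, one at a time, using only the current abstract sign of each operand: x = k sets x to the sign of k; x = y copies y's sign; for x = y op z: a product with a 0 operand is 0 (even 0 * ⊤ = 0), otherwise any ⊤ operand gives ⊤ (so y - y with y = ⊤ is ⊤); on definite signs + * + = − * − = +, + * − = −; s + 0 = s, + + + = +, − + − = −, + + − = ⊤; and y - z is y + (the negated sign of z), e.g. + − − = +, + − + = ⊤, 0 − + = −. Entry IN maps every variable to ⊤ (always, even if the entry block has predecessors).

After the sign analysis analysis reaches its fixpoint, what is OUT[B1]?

Converged values:
  B0:   IN=(all ⊤)   OUT={c:+, d:+; rest ⊤}
  B1:   IN={c:+, d:+; rest ⊤}   OUT={c:+, d:+; rest ⊤}
  B2:   IN={c:+, d:+; rest ⊤}   OUT={a:+, c:+, d:+; rest ⊤}
  B3:   IN={a:+, c:+, d:+; rest ⊤}   OUT={a:+, b:+, c:+, d:+; rest ⊤}

Merge at B1: IN[B1] = OUT[B0] = {a: ⊤, b: ⊤, c: +, d: +, e: ⊤, f: ⊤}
Applying B1's transfer function to that IN value gives OUT[B1] (row B1 above).

Answer: {a: ⊤, b: ⊤, c: +, d: +, e: ⊤, f: ⊤}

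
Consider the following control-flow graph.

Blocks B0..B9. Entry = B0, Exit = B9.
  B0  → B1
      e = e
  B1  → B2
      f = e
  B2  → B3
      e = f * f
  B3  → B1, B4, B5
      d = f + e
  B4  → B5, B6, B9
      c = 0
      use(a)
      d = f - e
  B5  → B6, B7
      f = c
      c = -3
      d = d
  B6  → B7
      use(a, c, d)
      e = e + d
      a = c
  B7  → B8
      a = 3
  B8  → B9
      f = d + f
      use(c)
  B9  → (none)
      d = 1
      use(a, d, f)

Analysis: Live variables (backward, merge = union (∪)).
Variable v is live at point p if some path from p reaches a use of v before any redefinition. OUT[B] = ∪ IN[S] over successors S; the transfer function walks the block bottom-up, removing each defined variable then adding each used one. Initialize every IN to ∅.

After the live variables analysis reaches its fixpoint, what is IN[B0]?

Fixpoint table:
  B0: | IN={a, c, e} | OUT={a, c, e}
  B1: | IN={a, c, e} | OUT={a, c, f}
  B2: | IN={a, c, f} | OUT={a, c, e, f}
  B3: | IN={a, c, e, f} | OUT={a, c, d, e, f}
  B4: | IN={a, e, f} | OUT={a, c, d, e, f}
  B5: | IN={a, c, d, e} | OUT={a, c, d, e, f}
  B6: | IN={a, c, d, e, f} | OUT={c, d, f}
  B7: | IN={c, d, f} | OUT={a, c, d, f}
  B8: | IN={a, c, d, f} | OUT={a, f}
  B9: | IN={a, f} | OUT={}

Merge at B0: OUT[B0] = IN[B1] = {a, c, e}
Applying B0's transfer function to that OUT value gives IN[B0] (row B0 above).

Answer: {a, c, e}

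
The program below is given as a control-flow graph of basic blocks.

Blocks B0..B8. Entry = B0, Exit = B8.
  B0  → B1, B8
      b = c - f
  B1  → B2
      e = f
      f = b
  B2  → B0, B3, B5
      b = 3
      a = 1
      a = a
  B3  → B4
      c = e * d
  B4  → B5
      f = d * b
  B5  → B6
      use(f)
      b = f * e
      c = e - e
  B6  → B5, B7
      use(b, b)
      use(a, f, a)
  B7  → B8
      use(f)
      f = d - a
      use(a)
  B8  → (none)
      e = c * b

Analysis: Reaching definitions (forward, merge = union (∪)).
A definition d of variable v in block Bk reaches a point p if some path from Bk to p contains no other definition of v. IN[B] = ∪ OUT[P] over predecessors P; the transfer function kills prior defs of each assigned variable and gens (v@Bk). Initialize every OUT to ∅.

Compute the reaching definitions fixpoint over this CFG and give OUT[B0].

Per-block solution:
  B0:  IN={a@B2, b@B2, e@B1, f@B1}  OUT={a@B2, b@B0, e@B1, f@B1}
  B1:  IN={a@B2, b@B0, e@B1, f@B1}  OUT={a@B2, b@B0, e@B1, f@B1}
  B2:  IN={a@B2, b@B0, e@B1, f@B1}  OUT={a@B2, b@B2, e@B1, f@B1}
  B3:  IN={a@B2, b@B2, e@B1, f@B1}  OUT={a@B2, b@B2, c@B3, e@B1, f@B1}
  B4:  IN={a@B2, b@B2, c@B3, e@B1, f@B1}  OUT={a@B2, b@B2, c@B3, e@B1, f@B4}
  B5:  IN={a@B2, b@B2, b@B5, c@B3, c@B5, e@B1, f@B1, f@B4}  OUT={a@B2, b@B5, c@B5, e@B1, f@B1, f@B4}
  B6:  IN={a@B2, b@B5, c@B5, e@B1, f@B1, f@B4}  OUT={a@B2, b@B5, c@B5, e@B1, f@B1, f@B4}
  B7:  IN={a@B2, b@B5, c@B5, e@B1, f@B1, f@B4}  OUT={a@B2, b@B5, c@B5, e@B1, f@B7}
  B8:  IN={a@B2, b@B0, b@B5, c@B5, e@B1, f@B1, f@B7}  OUT={a@B2, b@B0, b@B5, c@B5, e@B8, f@B1, f@B7}

Merge at B0 (entry node, so the boundary value {} is joined with the incoming edge(s)): IN[B0] = {} ⊔ OUT[B2] = {a@B2, b@B2, e@B1, f@B1}
Applying B0's transfer function to that IN value gives OUT[B0] (row B0 above).

Answer: {a@B2, b@B0, e@B1, f@B1}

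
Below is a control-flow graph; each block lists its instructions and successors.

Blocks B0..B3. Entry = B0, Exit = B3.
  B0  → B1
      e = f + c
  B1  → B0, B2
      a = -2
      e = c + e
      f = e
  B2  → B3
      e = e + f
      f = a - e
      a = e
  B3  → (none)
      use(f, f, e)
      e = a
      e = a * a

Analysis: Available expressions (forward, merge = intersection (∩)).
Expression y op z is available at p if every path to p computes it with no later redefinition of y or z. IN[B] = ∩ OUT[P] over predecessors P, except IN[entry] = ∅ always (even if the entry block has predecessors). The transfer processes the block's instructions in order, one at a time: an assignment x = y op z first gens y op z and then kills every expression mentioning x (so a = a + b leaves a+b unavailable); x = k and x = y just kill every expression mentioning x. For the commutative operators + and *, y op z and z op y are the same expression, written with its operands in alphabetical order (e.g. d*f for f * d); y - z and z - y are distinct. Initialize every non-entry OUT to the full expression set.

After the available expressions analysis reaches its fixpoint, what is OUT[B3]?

Per-block solution:
  B0:  IN={}  OUT={c+f}
  B1:  IN={c+f}  OUT={}
  B2:  IN={}  OUT={}
  B3:  IN={}  OUT={a*a}

Merge at B3: IN[B3] = OUT[B2] = {}
Applying B3's transfer function to that IN value gives OUT[B3] (row B3 above).

Answer: {a*a}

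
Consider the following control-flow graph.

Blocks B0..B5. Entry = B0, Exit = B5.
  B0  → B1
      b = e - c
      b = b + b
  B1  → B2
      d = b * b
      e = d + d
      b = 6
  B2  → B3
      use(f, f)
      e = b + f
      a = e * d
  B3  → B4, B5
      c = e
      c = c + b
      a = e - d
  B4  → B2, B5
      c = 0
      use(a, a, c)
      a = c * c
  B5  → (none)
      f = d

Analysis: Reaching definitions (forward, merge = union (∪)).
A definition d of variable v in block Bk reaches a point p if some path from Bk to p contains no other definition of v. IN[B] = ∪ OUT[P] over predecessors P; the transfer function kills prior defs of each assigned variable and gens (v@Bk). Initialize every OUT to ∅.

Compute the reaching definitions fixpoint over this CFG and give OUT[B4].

Answer: {a@B4, b@B1, c@B4, d@B1, e@B2}

Derivation:
Fixpoint table:
  B0: | IN={} | OUT={b@B0}
  B1: | IN={b@B0} | OUT={b@B1, d@B1, e@B1}
  B2: | IN={a@B4, b@B1, c@B4, d@B1, e@B1, e@B2} | OUT={a@B2, b@B1, c@B4, d@B1, e@B2}
  B3: | IN={a@B2, b@B1, c@B4, d@B1, e@B2} | OUT={a@B3, b@B1, c@B3, d@B1, e@B2}
  B4: | IN={a@B3, b@B1, c@B3, d@B1, e@B2} | OUT={a@B4, b@B1, c@B4, d@B1, e@B2}
  B5: | IN={a@B3, a@B4, b@B1, c@B3, c@B4, d@B1, e@B2} | OUT={a@B3, a@B4, b@B1, c@B3, c@B4, d@B1, e@B2, f@B5}

Merge at B4: IN[B4] = OUT[B3] = {a@B3, b@B1, c@B3, d@B1, e@B2}
Applying B4's transfer function to that IN value gives OUT[B4] (row B4 above).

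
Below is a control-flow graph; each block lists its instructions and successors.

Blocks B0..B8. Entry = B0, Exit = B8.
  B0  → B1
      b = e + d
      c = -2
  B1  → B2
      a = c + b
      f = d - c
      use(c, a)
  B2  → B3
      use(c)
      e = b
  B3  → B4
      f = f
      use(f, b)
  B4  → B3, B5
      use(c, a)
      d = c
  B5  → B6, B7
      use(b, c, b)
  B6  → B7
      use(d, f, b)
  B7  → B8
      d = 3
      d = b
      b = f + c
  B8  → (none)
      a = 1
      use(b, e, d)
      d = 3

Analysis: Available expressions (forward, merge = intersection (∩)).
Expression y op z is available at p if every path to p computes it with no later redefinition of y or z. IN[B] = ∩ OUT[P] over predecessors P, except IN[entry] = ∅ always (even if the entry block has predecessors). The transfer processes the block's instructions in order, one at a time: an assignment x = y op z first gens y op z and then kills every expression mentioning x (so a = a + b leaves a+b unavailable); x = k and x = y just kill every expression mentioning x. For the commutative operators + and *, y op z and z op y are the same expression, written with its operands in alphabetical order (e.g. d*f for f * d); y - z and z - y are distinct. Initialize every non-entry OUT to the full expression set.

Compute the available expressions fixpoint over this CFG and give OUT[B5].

Answer: {b+c}

Derivation:
Converged values:
  B0:  IN={}  OUT={d+e}
  B1:  IN={d+e}  OUT={b+c, d+e, d-c}
  B2:  IN={b+c, d+e, d-c}  OUT={b+c, d-c}
  B3:  IN={b+c}  OUT={b+c}
  B4:  IN={b+c}  OUT={b+c}
  B5:  IN={b+c}  OUT={b+c}
  B6:  IN={b+c}  OUT={b+c}
  B7:  IN={b+c}  OUT={c+f}
  B8:  IN={c+f}  OUT={c+f}

Merge at B5: IN[B5] = OUT[B4] = {b+c}
Applying B5's transfer function to that IN value gives OUT[B5] (row B5 above).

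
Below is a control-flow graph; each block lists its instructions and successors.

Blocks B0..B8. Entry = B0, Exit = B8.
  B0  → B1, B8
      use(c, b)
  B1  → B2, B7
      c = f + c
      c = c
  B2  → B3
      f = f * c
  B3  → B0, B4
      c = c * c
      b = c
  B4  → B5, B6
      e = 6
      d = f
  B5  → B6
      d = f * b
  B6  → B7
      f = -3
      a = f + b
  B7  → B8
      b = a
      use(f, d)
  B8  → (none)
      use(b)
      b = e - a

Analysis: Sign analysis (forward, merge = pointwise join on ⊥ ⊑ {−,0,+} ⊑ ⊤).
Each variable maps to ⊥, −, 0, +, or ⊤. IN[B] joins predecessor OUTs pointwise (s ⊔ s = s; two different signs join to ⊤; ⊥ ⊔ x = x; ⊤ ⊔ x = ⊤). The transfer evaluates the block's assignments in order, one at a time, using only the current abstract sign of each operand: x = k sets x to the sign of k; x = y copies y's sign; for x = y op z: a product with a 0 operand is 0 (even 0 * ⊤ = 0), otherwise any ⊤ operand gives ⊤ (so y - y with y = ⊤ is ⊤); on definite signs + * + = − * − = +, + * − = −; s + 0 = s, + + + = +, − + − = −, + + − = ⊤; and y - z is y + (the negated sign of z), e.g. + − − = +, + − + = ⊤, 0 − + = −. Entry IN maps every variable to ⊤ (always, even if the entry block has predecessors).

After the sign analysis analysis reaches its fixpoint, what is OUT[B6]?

Per-block solution:
  B0:   IN=(all ⊤)   OUT=(all ⊤)
  B1:   IN=(all ⊤)   OUT=(all ⊤)
  B2:   IN=(all ⊤)   OUT=(all ⊤)
  B3:   IN=(all ⊤)   OUT=(all ⊤)
  B4:   IN=(all ⊤)   OUT={e:+; rest ⊤}
  B5:   IN={e:+; rest ⊤}   OUT={e:+; rest ⊤}
  B6:   IN={e:+; rest ⊤}   OUT={e:+, f:-; rest ⊤}
  B7:   IN=(all ⊤)   OUT=(all ⊤)
  B8:   IN=(all ⊤)   OUT=(all ⊤)

Merge at B6: IN[B6] = OUT[B4] ⊔ OUT[B5] = {a: ⊤, b: ⊤, c: ⊤, d: ⊤, e: +, f: ⊤}
Applying B6's transfer function to that IN value gives OUT[B6] (row B6 above).

Answer: {a: ⊤, b: ⊤, c: ⊤, d: ⊤, e: +, f: -}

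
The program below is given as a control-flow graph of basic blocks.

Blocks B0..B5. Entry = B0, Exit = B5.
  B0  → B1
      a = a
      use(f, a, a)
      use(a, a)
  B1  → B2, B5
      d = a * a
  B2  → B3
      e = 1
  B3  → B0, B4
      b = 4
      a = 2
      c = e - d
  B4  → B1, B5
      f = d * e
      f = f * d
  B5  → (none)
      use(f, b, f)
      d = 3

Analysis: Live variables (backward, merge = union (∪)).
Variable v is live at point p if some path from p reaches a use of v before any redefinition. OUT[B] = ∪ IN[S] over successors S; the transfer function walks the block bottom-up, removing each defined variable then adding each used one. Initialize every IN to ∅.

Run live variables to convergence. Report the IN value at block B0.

Per-block solution:
  B0:   IN={a, b, f}   OUT={a, b, f}
  B1:   IN={a, b, f}   OUT={b, d, f}
  B2:   IN={d, f}   OUT={d, e, f}
  B3:   IN={d, e, f}   OUT={a, b, d, e, f}
  B4:   IN={a, b, d, e}   OUT={a, b, f}
  B5:   IN={b, f}   OUT={}

Merge at B0: OUT[B0] = IN[B1] = {a, b, f}
Applying B0's transfer function to that OUT value gives IN[B0] (row B0 above).

Answer: {a, b, f}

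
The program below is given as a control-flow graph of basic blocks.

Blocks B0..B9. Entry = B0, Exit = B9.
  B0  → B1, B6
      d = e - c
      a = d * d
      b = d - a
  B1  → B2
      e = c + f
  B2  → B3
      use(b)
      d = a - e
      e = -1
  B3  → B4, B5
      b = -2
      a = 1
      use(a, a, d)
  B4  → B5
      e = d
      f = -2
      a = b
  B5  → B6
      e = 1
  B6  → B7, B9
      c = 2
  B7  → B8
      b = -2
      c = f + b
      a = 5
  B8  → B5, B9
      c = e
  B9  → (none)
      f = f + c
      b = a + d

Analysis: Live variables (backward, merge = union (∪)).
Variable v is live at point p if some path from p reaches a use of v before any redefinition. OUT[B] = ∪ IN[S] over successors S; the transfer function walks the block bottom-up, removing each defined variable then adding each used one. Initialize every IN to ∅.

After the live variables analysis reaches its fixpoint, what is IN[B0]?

Converged values:
  B0:  IN={c, e, f}  OUT={a, b, c, d, e, f}
  B1:  IN={a, b, c, f}  OUT={a, b, e, f}
  B2:  IN={a, b, e, f}  OUT={d, f}
  B3:  IN={d, f}  OUT={a, b, d, f}
  B4:  IN={b, d}  OUT={a, d, f}
  B5:  IN={a, d, f}  OUT={a, d, e, f}
  B6:  IN={a, d, e, f}  OUT={a, c, d, e, f}
  B7:  IN={d, e, f}  OUT={a, d, e, f}
  B8:  IN={a, d, e, f}  OUT={a, c, d, f}
  B9:  IN={a, c, d, f}  OUT={}

Merge at B0: OUT[B0] = IN[B1] ⊔ IN[B6] = {a, b, c, d, e, f}
Applying B0's transfer function to that OUT value gives IN[B0] (row B0 above).

Answer: {c, e, f}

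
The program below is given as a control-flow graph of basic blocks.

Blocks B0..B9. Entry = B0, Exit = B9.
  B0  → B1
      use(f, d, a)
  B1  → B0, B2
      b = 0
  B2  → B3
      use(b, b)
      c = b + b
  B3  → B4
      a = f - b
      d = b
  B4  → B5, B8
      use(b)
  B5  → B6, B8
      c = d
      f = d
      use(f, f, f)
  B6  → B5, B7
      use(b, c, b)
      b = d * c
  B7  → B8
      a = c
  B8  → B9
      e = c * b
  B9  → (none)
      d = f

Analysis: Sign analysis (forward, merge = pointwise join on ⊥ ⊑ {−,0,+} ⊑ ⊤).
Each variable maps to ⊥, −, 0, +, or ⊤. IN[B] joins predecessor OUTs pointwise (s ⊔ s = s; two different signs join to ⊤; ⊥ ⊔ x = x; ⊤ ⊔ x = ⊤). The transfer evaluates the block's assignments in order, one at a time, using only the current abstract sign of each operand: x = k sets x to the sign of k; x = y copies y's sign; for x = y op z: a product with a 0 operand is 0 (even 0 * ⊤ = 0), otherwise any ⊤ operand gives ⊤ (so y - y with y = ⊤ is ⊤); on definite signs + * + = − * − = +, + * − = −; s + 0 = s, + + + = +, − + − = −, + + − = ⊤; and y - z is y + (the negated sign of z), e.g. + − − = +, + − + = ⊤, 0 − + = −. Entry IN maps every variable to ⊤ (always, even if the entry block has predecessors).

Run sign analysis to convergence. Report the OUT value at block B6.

Converged values:
  B0:  IN=(all ⊤)  OUT=(all ⊤)
  B1:  IN=(all ⊤)  OUT={b:0; rest ⊤}
  B2:  IN={b:0; rest ⊤}  OUT={b:0, c:0; rest ⊤}
  B3:  IN={b:0, c:0; rest ⊤}  OUT={b:0, c:0, d:0; rest ⊤}
  B4:  IN={b:0, c:0, d:0; rest ⊤}  OUT={b:0, c:0, d:0; rest ⊤}
  B5:  IN={b:0, c:0, d:0; rest ⊤}  OUT={b:0, c:0, d:0, f:0; rest ⊤}
  B6:  IN={b:0, c:0, d:0, f:0; rest ⊤}  OUT={b:0, c:0, d:0, f:0; rest ⊤}
  B7:  IN={b:0, c:0, d:0, f:0; rest ⊤}  OUT={a:0, b:0, c:0, d:0, f:0; rest ⊤}
  B8:  IN={b:0, c:0, d:0; rest ⊤}  OUT={b:0, c:0, d:0, e:0; rest ⊤}
  B9:  IN={b:0, c:0, d:0, e:0; rest ⊤}  OUT={b:0, c:0, e:0; rest ⊤}

Merge at B6: IN[B6] = OUT[B5] = {a: ⊤, b: 0, c: 0, d: 0, e: ⊤, f: 0}
Applying B6's transfer function to that IN value gives OUT[B6] (row B6 above).

Answer: {a: ⊤, b: 0, c: 0, d: 0, e: ⊤, f: 0}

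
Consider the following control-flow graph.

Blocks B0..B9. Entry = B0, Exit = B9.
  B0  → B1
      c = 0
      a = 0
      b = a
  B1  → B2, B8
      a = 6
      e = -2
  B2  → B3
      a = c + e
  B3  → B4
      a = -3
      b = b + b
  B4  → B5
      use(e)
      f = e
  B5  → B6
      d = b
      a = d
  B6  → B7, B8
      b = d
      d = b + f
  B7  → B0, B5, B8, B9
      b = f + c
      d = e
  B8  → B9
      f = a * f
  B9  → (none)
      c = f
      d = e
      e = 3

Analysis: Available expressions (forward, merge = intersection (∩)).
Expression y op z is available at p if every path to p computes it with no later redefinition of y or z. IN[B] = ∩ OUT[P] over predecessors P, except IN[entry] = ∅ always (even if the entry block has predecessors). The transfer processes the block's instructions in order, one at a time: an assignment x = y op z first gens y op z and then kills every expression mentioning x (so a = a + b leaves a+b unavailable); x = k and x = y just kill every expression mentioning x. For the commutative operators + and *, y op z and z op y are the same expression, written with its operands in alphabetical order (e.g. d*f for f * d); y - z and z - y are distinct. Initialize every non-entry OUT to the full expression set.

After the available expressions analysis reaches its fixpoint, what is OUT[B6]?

Fixpoint table:
  B0:   IN={}   OUT={}
  B1:   IN={}   OUT={}
  B2:   IN={}   OUT={c+e}
  B3:   IN={c+e}   OUT={c+e}
  B4:   IN={c+e}   OUT={c+e}
  B5:   IN={c+e}   OUT={c+e}
  B6:   IN={c+e}   OUT={b+f, c+e}
  B7:   IN={b+f, c+e}   OUT={c+e, c+f}
  B8:   IN={}   OUT={}
  B9:   IN={}   OUT={}

Merge at B6: IN[B6] = OUT[B5] = {c+e}
Applying B6's transfer function to that IN value gives OUT[B6] (row B6 above).

Answer: {b+f, c+e}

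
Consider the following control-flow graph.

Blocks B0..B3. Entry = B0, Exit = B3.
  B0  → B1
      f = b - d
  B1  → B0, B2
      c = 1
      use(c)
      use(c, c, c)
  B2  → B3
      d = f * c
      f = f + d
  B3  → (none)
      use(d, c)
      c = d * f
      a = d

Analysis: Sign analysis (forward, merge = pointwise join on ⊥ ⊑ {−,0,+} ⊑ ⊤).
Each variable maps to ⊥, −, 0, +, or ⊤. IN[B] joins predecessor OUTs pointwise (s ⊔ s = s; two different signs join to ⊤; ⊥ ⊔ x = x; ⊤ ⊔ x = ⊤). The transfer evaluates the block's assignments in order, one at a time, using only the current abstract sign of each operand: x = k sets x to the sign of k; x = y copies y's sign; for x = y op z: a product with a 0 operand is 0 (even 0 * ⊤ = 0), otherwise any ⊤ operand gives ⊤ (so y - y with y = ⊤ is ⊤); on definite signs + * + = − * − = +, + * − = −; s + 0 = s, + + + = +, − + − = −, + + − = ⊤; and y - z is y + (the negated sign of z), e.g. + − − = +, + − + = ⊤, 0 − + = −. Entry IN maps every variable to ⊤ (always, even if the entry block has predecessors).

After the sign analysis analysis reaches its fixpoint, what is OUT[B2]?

Fixpoint table:
  B0:  IN=(all ⊤)  OUT=(all ⊤)
  B1:  IN=(all ⊤)  OUT={c:+; rest ⊤}
  B2:  IN={c:+; rest ⊤}  OUT={c:+; rest ⊤}
  B3:  IN={c:+; rest ⊤}  OUT=(all ⊤)

Merge at B2: IN[B2] = OUT[B1] = {a: ⊤, b: ⊤, c: +, d: ⊤, e: ⊤, f: ⊤}
Applying B2's transfer function to that IN value gives OUT[B2] (row B2 above).

Answer: {a: ⊤, b: ⊤, c: +, d: ⊤, e: ⊤, f: ⊤}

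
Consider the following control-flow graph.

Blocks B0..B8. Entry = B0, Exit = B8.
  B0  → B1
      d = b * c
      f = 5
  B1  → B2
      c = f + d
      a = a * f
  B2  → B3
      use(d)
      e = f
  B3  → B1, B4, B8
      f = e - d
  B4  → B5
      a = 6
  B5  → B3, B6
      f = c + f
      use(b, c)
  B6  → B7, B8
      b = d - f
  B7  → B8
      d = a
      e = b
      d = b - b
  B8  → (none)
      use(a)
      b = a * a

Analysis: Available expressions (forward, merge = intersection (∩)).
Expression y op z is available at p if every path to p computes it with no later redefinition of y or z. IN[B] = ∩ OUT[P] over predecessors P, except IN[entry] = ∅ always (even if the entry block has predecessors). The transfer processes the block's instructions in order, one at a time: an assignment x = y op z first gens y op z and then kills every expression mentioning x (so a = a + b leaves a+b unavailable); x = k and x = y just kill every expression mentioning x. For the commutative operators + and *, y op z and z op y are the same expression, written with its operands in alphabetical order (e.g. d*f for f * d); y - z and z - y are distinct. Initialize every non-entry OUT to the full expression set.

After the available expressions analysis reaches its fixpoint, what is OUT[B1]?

Answer: {d+f}

Trace:
Per-block solution:
  B0:   IN={}   OUT={b*c}
  B1:   IN={}   OUT={d+f}
  B2:   IN={d+f}   OUT={d+f}
  B3:   IN={}   OUT={e-d}
  B4:   IN={e-d}   OUT={e-d}
  B5:   IN={e-d}   OUT={e-d}
  B6:   IN={e-d}   OUT={d-f, e-d}
  B7:   IN={d-f, e-d}   OUT={b-b}
  B8:   IN={}   OUT={a*a}

Merge at B1: IN[B1] = OUT[B0] ∩ OUT[B3] = {}
Applying B1's transfer function to that IN value gives OUT[B1] (row B1 above).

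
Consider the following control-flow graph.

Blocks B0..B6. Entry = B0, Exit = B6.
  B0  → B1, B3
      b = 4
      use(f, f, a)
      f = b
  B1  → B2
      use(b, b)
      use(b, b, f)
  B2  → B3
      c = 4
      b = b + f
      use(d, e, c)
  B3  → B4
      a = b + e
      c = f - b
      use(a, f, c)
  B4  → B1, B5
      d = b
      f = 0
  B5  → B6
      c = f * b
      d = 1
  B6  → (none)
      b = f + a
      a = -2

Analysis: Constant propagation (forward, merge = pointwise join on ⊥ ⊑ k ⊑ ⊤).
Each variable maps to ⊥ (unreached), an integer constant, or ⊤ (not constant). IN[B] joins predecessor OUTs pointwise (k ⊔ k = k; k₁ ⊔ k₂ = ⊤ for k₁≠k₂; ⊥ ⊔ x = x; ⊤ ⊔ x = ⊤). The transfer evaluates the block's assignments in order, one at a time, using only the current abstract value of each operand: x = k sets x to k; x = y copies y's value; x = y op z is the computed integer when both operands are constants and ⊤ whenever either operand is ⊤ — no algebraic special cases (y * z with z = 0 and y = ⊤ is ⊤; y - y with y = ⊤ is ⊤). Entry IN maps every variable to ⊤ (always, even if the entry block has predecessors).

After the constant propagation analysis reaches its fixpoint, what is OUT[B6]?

Answer: {a: -2, b: ⊤, c: ⊤, d: 1, e: ⊤, f: 0}

Trace:
Fixpoint table:
  B0:   IN=(all ⊤)   OUT={b:4, f:4; rest ⊤}
  B1:   IN=(all ⊤)   OUT=(all ⊤)
  B2:   IN=(all ⊤)   OUT={c:4; rest ⊤}
  B3:   IN=(all ⊤)   OUT=(all ⊤)
  B4:   IN=(all ⊤)   OUT={f:0; rest ⊤}
  B5:   IN={f:0; rest ⊤}   OUT={d:1, f:0; rest ⊤}
  B6:   IN={d:1, f:0; rest ⊤}   OUT={a:-2, d:1, f:0; rest ⊤}

Merge at B6: IN[B6] = OUT[B5] = {a: ⊤, b: ⊤, c: ⊤, d: 1, e: ⊤, f: 0}
Applying B6's transfer function to that IN value gives OUT[B6] (row B6 above).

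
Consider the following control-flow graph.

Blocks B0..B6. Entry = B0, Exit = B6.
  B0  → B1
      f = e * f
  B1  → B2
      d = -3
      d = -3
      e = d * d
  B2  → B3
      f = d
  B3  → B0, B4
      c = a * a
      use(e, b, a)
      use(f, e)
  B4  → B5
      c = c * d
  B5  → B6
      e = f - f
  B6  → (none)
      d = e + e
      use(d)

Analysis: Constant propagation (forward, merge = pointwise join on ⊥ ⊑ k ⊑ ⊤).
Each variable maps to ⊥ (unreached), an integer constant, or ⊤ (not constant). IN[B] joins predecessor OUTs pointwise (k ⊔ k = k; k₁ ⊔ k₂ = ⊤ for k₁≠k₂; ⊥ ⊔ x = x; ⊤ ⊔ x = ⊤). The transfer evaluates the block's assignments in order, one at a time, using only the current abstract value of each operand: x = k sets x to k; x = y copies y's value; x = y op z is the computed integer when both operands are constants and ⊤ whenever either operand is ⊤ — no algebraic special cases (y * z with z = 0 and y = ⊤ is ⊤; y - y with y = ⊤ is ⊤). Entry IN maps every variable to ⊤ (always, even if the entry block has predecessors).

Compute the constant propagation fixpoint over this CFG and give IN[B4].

Answer: {a: ⊤, b: ⊤, c: ⊤, d: -3, e: 9, f: -3}

Working:
Fixpoint table:
  B0:  IN=(all ⊤)  OUT=(all ⊤)
  B1:  IN=(all ⊤)  OUT={d:-3, e:9; rest ⊤}
  B2:  IN={d:-3, e:9; rest ⊤}  OUT={d:-3, e:9, f:-3; rest ⊤}
  B3:  IN={d:-3, e:9, f:-3; rest ⊤}  OUT={d:-3, e:9, f:-3; rest ⊤}
  B4:  IN={d:-3, e:9, f:-3; rest ⊤}  OUT={d:-3, e:9, f:-3; rest ⊤}
  B5:  IN={d:-3, e:9, f:-3; rest ⊤}  OUT={d:-3, e:0, f:-3; rest ⊤}
  B6:  IN={d:-3, e:0, f:-3; rest ⊤}  OUT={d:0, e:0, f:-3; rest ⊤}

Merge at B4: IN[B4] = OUT[B3] = {a: ⊤, b: ⊤, c: ⊤, d: -3, e: 9, f: -3}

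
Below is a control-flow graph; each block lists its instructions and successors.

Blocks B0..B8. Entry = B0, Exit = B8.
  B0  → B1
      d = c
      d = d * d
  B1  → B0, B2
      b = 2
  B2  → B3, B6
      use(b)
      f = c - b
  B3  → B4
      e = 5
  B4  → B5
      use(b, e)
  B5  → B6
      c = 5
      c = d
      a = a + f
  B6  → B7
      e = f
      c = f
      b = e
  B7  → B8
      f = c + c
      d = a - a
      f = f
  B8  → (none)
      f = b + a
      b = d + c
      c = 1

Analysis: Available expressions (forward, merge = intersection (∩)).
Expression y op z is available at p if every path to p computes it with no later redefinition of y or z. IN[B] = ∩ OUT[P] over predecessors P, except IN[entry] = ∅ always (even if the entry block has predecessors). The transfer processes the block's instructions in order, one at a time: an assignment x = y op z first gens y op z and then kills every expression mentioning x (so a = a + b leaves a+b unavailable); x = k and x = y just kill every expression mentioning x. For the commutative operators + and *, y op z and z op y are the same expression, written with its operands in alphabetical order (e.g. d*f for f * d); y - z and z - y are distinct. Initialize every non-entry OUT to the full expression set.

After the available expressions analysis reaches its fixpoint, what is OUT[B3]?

Fixpoint table:
  B0: | IN={} | OUT={}
  B1: | IN={} | OUT={}
  B2: | IN={} | OUT={c-b}
  B3: | IN={c-b} | OUT={c-b}
  B4: | IN={c-b} | OUT={c-b}
  B5: | IN={c-b} | OUT={}
  B6: | IN={} | OUT={}
  B7: | IN={} | OUT={a-a, c+c}
  B8: | IN={a-a, c+c} | OUT={a-a}

Merge at B3: IN[B3] = OUT[B2] = {c-b}
Applying B3's transfer function to that IN value gives OUT[B3] (row B3 above).

Answer: {c-b}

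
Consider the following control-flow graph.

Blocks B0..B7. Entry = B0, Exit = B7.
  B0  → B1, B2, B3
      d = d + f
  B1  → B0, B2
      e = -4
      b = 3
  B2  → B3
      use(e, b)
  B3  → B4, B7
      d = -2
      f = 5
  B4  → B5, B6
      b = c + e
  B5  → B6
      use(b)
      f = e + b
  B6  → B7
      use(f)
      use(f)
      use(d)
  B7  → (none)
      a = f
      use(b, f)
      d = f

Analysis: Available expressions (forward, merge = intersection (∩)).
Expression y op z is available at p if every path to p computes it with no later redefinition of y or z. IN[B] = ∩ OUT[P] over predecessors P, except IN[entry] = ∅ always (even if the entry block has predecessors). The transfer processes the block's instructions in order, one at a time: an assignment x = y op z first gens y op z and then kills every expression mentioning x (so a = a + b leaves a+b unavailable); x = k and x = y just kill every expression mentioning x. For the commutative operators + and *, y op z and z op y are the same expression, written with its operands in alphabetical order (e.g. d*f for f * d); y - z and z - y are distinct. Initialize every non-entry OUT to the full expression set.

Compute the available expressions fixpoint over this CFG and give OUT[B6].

Fixpoint table:
  B0:   IN={}   OUT={}
  B1:   IN={}   OUT={}
  B2:   IN={}   OUT={}
  B3:   IN={}   OUT={}
  B4:   IN={}   OUT={c+e}
  B5:   IN={c+e}   OUT={b+e, c+e}
  B6:   IN={c+e}   OUT={c+e}
  B7:   IN={}   OUT={}

Merge at B6: IN[B6] = OUT[B4] ∩ OUT[B5] = {c+e}
Applying B6's transfer function to that IN value gives OUT[B6] (row B6 above).

Answer: {c+e}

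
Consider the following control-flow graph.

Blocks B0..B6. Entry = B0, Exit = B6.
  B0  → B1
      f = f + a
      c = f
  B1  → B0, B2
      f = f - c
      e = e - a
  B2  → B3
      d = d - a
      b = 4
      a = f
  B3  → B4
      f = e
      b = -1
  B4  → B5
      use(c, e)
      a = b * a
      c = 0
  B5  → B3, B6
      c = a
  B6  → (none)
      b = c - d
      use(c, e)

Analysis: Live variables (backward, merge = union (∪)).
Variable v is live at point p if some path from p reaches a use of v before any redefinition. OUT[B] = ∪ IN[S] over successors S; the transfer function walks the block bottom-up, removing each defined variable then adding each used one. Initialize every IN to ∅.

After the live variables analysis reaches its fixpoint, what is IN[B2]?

Answer: {a, c, d, e, f}

Derivation:
Per-block solution:
  B0:   IN={a, d, e, f}   OUT={a, c, d, e, f}
  B1:   IN={a, c, d, e, f}   OUT={a, c, d, e, f}
  B2:   IN={a, c, d, e, f}   OUT={a, c, d, e}
  B3:   IN={a, c, d, e}   OUT={a, b, c, d, e}
  B4:   IN={a, b, c, d, e}   OUT={a, d, e}
  B5:   IN={a, d, e}   OUT={a, c, d, e}
  B6:   IN={c, d, e}   OUT={}

Merge at B2: OUT[B2] = IN[B3] = {a, c, d, e}
Applying B2's transfer function to that OUT value gives IN[B2] (row B2 above).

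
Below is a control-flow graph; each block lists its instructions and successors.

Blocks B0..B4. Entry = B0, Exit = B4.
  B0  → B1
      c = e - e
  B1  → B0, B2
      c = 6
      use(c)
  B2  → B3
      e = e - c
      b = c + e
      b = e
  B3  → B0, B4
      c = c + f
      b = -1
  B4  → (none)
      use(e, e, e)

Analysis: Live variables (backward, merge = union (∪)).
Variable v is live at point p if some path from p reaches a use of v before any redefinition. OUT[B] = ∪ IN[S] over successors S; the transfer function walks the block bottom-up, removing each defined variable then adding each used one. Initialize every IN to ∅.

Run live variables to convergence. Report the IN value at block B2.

Per-block solution:
  B0:   IN={e, f}   OUT={e, f}
  B1:   IN={e, f}   OUT={c, e, f}
  B2:   IN={c, e, f}   OUT={c, e, f}
  B3:   IN={c, e, f}   OUT={e, f}
  B4:   IN={e}   OUT={}

Merge at B2: OUT[B2] = IN[B3] = {c, e, f}
Applying B2's transfer function to that OUT value gives IN[B2] (row B2 above).

Answer: {c, e, f}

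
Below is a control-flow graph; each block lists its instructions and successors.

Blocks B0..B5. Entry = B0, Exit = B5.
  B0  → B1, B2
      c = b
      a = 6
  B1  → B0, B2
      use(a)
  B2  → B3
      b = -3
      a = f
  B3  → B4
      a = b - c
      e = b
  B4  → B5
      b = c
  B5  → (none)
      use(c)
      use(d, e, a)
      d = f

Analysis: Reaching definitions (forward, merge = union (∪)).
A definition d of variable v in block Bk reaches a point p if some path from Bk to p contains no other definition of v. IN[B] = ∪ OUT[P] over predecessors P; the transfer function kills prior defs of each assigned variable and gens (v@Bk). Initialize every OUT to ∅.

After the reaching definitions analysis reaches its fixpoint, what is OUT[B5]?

Converged values:
  B0:  IN={a@B0, c@B0}  OUT={a@B0, c@B0}
  B1:  IN={a@B0, c@B0}  OUT={a@B0, c@B0}
  B2:  IN={a@B0, c@B0}  OUT={a@B2, b@B2, c@B0}
  B3:  IN={a@B2, b@B2, c@B0}  OUT={a@B3, b@B2, c@B0, e@B3}
  B4:  IN={a@B3, b@B2, c@B0, e@B3}  OUT={a@B3, b@B4, c@B0, e@B3}
  B5:  IN={a@B3, b@B4, c@B0, e@B3}  OUT={a@B3, b@B4, c@B0, d@B5, e@B3}

Merge at B5: IN[B5] = OUT[B4] = {a@B3, b@B4, c@B0, e@B3}
Applying B5's transfer function to that IN value gives OUT[B5] (row B5 above).

Answer: {a@B3, b@B4, c@B0, d@B5, e@B3}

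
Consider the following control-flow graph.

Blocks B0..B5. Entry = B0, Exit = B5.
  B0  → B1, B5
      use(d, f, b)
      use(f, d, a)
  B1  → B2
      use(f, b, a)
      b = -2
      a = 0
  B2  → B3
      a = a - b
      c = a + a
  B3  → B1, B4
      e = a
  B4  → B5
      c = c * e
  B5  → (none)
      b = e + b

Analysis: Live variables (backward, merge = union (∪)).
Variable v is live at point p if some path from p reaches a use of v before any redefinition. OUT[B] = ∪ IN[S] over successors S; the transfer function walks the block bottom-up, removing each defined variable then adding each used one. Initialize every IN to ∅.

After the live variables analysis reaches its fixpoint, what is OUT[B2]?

Fixpoint table:
  B0:  IN={a, b, d, e, f}  OUT={a, b, e, f}
  B1:  IN={a, b, f}  OUT={a, b, f}
  B2:  IN={a, b, f}  OUT={a, b, c, f}
  B3:  IN={a, b, c, f}  OUT={a, b, c, e, f}
  B4:  IN={b, c, e}  OUT={b, e}
  B5:  IN={b, e}  OUT={}

Merge at B2: OUT[B2] = IN[B3] = {a, b, c, f}

Answer: {a, b, c, f}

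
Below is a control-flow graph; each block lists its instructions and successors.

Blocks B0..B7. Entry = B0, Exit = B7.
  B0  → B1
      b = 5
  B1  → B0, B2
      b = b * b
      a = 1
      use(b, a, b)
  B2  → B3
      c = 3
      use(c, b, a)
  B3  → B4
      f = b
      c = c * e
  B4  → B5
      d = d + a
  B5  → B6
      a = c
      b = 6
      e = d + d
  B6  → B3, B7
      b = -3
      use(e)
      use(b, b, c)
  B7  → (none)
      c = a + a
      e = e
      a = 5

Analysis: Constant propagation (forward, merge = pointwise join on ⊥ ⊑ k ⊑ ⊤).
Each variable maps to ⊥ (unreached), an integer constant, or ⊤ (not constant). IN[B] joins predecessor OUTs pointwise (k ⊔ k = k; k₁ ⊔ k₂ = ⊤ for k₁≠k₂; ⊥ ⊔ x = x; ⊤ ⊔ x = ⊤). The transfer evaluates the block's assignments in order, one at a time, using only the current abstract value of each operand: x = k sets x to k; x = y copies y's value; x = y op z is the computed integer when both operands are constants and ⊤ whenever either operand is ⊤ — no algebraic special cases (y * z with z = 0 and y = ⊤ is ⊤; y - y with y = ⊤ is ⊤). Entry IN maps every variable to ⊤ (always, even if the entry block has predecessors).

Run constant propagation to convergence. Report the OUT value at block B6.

Answer: {a: ⊤, b: -3, c: ⊤, d: ⊤, e: ⊤, f: ⊤}

Working:
Fixpoint table:
  B0:  IN=(all ⊤)  OUT={b:5; rest ⊤}
  B1:  IN={b:5; rest ⊤}  OUT={a:1, b:25; rest ⊤}
  B2:  IN={a:1, b:25; rest ⊤}  OUT={a:1, b:25, c:3; rest ⊤}
  B3:  IN=(all ⊤)  OUT=(all ⊤)
  B4:  IN=(all ⊤)  OUT=(all ⊤)
  B5:  IN=(all ⊤)  OUT={b:6; rest ⊤}
  B6:  IN={b:6; rest ⊤}  OUT={b:-3; rest ⊤}
  B7:  IN={b:-3; rest ⊤}  OUT={a:5, b:-3; rest ⊤}

Merge at B6: IN[B6] = OUT[B5] = {a: ⊤, b: 6, c: ⊤, d: ⊤, e: ⊤, f: ⊤}
Applying B6's transfer function to that IN value gives OUT[B6] (row B6 above).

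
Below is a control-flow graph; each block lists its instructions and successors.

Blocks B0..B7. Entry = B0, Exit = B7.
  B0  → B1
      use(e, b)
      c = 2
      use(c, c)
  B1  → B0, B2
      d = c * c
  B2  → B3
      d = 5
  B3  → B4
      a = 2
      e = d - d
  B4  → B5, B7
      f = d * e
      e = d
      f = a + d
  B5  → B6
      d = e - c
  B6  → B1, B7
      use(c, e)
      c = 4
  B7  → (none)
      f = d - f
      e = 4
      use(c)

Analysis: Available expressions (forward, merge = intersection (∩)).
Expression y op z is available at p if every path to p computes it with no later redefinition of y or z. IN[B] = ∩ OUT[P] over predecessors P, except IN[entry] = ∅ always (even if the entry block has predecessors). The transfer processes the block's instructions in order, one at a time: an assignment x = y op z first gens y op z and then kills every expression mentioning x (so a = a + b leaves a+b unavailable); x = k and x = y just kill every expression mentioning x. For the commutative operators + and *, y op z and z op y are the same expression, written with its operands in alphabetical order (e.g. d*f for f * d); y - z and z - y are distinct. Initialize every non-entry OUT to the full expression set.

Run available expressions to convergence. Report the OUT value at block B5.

Answer: {c*c, e-c}

Working:
Converged values:
  B0:   IN={}   OUT={}
  B1:   IN={}   OUT={c*c}
  B2:   IN={c*c}   OUT={c*c}
  B3:   IN={c*c}   OUT={c*c, d-d}
  B4:   IN={c*c, d-d}   OUT={a+d, c*c, d-d}
  B5:   IN={a+d, c*c, d-d}   OUT={c*c, e-c}
  B6:   IN={c*c, e-c}   OUT={}
  B7:   IN={}   OUT={}

Merge at B5: IN[B5] = OUT[B4] = {a+d, c*c, d-d}
Applying B5's transfer function to that IN value gives OUT[B5] (row B5 above).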